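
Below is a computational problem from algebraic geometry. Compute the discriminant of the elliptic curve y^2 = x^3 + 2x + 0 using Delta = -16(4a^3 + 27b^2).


Compute each component:
4a^3 = 4*2^3 = 4*8 = 32
27b^2 = 27*0^2 = 27*0 = 0
4a^3 + 27b^2 = 32 + 0 = 32
Delta = -16*32 = -512

-512


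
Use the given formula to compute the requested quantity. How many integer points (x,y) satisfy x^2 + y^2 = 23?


Systematically check integer values of x where x^2 <= 23.
For each valid x, check if 23 - x^2 is a perfect square.
Total integer solutions found: 0

0


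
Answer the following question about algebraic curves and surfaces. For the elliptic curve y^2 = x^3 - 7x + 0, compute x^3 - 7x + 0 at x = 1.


Compute x^3 - 7x + 0 at x = 1:
x^3 = 1^3 = 1
(-7)*x = (-7)*1 = -7
Sum: 1 - 7 + 0 = -6

-6


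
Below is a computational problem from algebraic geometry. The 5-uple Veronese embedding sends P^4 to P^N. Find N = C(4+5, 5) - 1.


The Veronese embedding v_d: P^n -> P^N maps each point to all
degree-d monomials in n+1 homogeneous coordinates.
N = C(n+d, d) - 1
N = C(4+5, 5) - 1
N = C(9, 5) - 1
C(9, 5) = 126
N = 126 - 1 = 125

125


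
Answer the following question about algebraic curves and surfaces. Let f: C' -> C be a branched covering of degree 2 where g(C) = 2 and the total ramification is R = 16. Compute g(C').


Riemann-Hurwitz formula: 2g' - 2 = d(2g - 2) + R
Given: d = 2, g = 2, R = 16
2g' - 2 = 2*(2*2 - 2) + 16
2g' - 2 = 2*2 + 16
2g' - 2 = 4 + 16 = 20
2g' = 22
g' = 11

11


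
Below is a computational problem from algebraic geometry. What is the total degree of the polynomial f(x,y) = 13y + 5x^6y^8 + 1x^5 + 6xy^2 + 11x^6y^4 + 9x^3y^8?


Examine each term for its total degree (sum of exponents).
  Term '13y' has total degree 0+1 = 1.
  Term '5x^6y^8' has total degree 6+8 = 14.
  Term '1x^5' has total degree 5+0 = 5.
  Term '6xy^2' has total degree 1+2 = 3.
  Term '11x^6y^4' has total degree 6+4 = 10.
  Term '9x^3y^8' has total degree 3+8 = 11.
The maximum total degree among all terms is 14.

14


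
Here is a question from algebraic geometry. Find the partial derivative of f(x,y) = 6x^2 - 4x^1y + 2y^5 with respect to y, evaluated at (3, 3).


df/dy = (-4)*x^1 + 5*2*y^4
At (3,3): (-4)*3^1 + 5*2*3^4
= -12 + 810
= 798

798


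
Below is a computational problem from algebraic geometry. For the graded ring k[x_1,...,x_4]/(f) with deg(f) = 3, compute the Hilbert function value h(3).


For R = k[x_1,...,x_n]/(f) with f homogeneous of degree e:
The Hilbert series is (1 - t^e)/(1 - t)^n.
So h(d) = C(d+n-1, n-1) - C(d-e+n-1, n-1) for d >= e.
With n=4, e=3, d=3:
C(3+4-1, 4-1) = C(6, 3) = 20
C(3-3+4-1, 4-1) = C(3, 3) = 1
h(3) = 20 - 1 = 19

19


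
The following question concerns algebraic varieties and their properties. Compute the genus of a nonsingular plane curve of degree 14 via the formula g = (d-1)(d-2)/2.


Using the genus formula for smooth plane curves:
g = (d-1)(d-2)/2
g = (14-1)(14-2)/2
g = 13*12/2
g = 156/2 = 78

78


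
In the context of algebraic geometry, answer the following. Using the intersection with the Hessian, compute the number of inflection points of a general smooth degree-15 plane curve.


For a general smooth plane curve C of degree d, the inflection points are
the intersection of C with its Hessian curve, which has degree 3(d-2).
By Bezout, the total intersection number is d * 3(d-2) = 15 * 39 = 585.
For a general curve every flex is ordinary, so each contributes
multiplicity 1 to C·Hess(C), and the number of distinct inflection
points is 3d(d-2).
Inflection points = 3*15*(15-2) = 3*15*13 = 585

585


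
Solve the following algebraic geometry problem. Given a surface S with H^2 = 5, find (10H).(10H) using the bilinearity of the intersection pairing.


Using bilinearity of the intersection pairing on a surface S:
(aH).(bH) = ab * (H.H)
We have H^2 = 5.
D.E = (10H).(10H) = 10*10*5
= 100*5
= 500

500


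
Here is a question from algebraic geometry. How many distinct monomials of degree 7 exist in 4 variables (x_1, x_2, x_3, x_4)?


The number of degree-7 monomials in 4 variables is C(d+n-1, n-1).
= C(7+4-1, 4-1) = C(10, 3)
= 120

120


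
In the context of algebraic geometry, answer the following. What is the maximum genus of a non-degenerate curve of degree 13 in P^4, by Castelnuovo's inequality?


Castelnuovo's bound: write d - 1 = m(r-1) + epsilon with 0 <= epsilon < r-1.
d - 1 = 13 - 1 = 12
r - 1 = 4 - 1 = 3
12 = 4*3 + 0, so m = 4, epsilon = 0
pi(d, r) = m(m-1)(r-1)/2 + m*epsilon
= 4*3*3/2 + 4*0
= 36/2 + 0
= 18 + 0 = 18

18


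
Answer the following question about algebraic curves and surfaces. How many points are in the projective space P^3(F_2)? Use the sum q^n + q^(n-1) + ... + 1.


P^3(F_2) has (q^(n+1) - 1)/(q - 1) points.
= 2^3 + 2^2 + 2^1 + 2^0
= 8 + 4 + 2 + 1
= 15

15


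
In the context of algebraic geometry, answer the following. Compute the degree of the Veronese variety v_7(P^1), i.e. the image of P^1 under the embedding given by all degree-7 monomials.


The Veronese variety v_7(P^1) has degree d^r.
d^r = 7^1 = 7

7


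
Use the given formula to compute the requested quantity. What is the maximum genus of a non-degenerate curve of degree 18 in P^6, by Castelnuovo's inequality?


Castelnuovo's bound: write d - 1 = m(r-1) + epsilon with 0 <= epsilon < r-1.
d - 1 = 18 - 1 = 17
r - 1 = 6 - 1 = 5
17 = 3*5 + 2, so m = 3, epsilon = 2
pi(d, r) = m(m-1)(r-1)/2 + m*epsilon
= 3*2*5/2 + 3*2
= 30/2 + 6
= 15 + 6 = 21

21


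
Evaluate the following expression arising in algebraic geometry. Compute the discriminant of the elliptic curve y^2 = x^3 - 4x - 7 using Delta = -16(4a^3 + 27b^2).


Compute each component:
4a^3 = 4*(-4)^3 = 4*(-64) = -256
27b^2 = 27*(-7)^2 = 27*49 = 1323
4a^3 + 27b^2 = -256 + 1323 = 1067
Delta = -16*1067 = -17072

-17072


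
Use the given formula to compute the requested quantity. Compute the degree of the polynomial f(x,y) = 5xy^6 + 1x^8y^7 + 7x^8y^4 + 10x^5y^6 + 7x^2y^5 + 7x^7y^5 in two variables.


Examine each term for its total degree (sum of exponents).
  Term '5xy^6' has total degree 1+6 = 7.
  Term '1x^8y^7' has total degree 8+7 = 15.
  Term '7x^8y^4' has total degree 8+4 = 12.
  Term '10x^5y^6' has total degree 5+6 = 11.
  Term '7x^2y^5' has total degree 2+5 = 7.
  Term '7x^7y^5' has total degree 7+5 = 12.
The maximum total degree among all terms is 15.

15


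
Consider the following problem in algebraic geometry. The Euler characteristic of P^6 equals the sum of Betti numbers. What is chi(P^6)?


The complex projective space P^6 has one cell in each even real dimension 0, 2, ..., 12.
The cohomology groups are H^{2k}(P^6) = Z for k = 0,...,6, and 0 otherwise.
Euler characteristic = sum of Betti numbers = 1 per even-dimensional cohomology group.
chi(P^6) = 6 + 1 = 7

7


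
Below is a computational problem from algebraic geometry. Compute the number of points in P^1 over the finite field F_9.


P^1(F_9) has (q^(n+1) - 1)/(q - 1) points.
= 9^1 + 9^0
= 9 + 1
= 10

10


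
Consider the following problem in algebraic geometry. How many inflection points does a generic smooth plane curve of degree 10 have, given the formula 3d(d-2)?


For a general smooth plane curve C of degree d, the inflection points are
the intersection of C with its Hessian curve, which has degree 3(d-2).
By Bezout, the total intersection number is d * 3(d-2) = 10 * 24 = 240.
For a general curve every flex is ordinary, so each contributes
multiplicity 1 to C·Hess(C), and the number of distinct inflection
points is 3d(d-2).
Inflection points = 3*10*(10-2) = 3*10*8 = 240

240


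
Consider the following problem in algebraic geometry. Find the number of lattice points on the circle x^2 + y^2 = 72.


Systematically check integer values of x where x^2 <= 72.
For each valid x, check if 72 - x^2 is a perfect square.
x=6: 72 - 36 = 36, sqrt = 6 (valid)
Total integer solutions found: 4

4


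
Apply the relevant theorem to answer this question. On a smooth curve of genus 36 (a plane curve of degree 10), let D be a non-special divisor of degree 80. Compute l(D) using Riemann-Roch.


First, compute the genus of a smooth plane curve of degree 10:
g = (d-1)(d-2)/2 = (10-1)(10-2)/2 = 36
For a non-special divisor D (i.e., h^1(D) = 0), Riemann-Roch gives:
l(D) = deg(D) - g + 1
Since deg(D) = 80 >= 2g - 1 = 71, D is non-special.
l(D) = 80 - 36 + 1 = 45

45


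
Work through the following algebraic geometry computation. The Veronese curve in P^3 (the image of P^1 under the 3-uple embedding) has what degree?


The rational normal curve in P^3 is the image of P^1 under the 3-uple Veronese.
A general hyperplane in P^3 pulls back to a degree-3 form on P^1, which has 3 zeros,
so the curve meets a general hyperplane in 3 points. Degree = 3.

3


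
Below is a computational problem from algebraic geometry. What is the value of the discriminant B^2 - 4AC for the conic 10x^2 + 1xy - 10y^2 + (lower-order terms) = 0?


The discriminant of a conic Ax^2 + Bxy + Cy^2 + ... = 0 is B^2 - 4AC.
B^2 = 1^2 = 1
4AC = 4*10*(-10) = -400
Discriminant = 1 + 400 = 401

401


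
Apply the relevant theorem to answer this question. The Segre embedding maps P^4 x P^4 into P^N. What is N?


The Segre embedding maps P^m x P^n into P^N via
all products of coordinates from each factor.
N = (m+1)(n+1) - 1
N = (4+1)(4+1) - 1
N = 5*5 - 1
N = 25 - 1 = 24

24


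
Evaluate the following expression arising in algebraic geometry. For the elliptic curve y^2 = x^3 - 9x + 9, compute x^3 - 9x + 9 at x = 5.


Compute x^3 - 9x + 9 at x = 5:
x^3 = 5^3 = 125
(-9)*x = (-9)*5 = -45
Sum: 125 - 45 + 9 = 89

89


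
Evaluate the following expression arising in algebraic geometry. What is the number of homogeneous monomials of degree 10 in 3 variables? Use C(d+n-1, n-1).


The number of degree-10 monomials in 3 variables is C(d+n-1, n-1).
= C(10+3-1, 3-1) = C(12, 2)
= 66

66


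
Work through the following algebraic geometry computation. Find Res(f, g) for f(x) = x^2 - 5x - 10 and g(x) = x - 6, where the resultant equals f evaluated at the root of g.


For Res(f, x - c), we evaluate f at x = c.
f(6) = 6^2 - 5*6 - 10
= 36 - 30 - 10
= 6 - 10 = -4
Res(f, g) = -4

-4


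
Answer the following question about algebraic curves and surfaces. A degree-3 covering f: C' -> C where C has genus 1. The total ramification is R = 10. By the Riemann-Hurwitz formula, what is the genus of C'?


Riemann-Hurwitz formula: 2g' - 2 = d(2g - 2) + R
Given: d = 3, g = 1, R = 10
2g' - 2 = 3*(2*1 - 2) + 10
2g' - 2 = 3*0 + 10
2g' - 2 = 0 + 10 = 10
2g' = 12
g' = 6

6


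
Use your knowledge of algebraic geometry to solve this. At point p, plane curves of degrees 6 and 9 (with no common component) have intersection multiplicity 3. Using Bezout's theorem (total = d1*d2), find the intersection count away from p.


By Bezout's theorem, the total intersection number is d1 * d2.
Total = 6 * 9 = 54
Intersection multiplicity at p = 3
Remaining intersections = 54 - 3 = 51

51


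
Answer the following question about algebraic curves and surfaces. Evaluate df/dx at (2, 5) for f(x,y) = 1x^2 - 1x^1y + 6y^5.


df/dx = 2*1*x^1 + 1*(-1)*x^0*y
At (2,5): 2*1*2^1 + 1*(-1)*2^0*5
= 4 - 5
= -1

-1


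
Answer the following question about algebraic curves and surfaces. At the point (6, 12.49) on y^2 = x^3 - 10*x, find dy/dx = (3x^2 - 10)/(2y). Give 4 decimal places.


Using implicit differentiation of y^2 = x^3 - 10*x:
2y * dy/dx = 3x^2 - 10
dy/dx = (3x^2 - 10)/(2y)
Numerator: 3*6^2 - 10 = 98
Denominator: 2*12.49 = 24.98
dy/dx = 98/24.98 = 3.9231

3.9231


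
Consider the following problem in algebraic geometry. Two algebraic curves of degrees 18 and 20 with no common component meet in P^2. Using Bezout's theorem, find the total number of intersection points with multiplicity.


Bezout's theorem states the intersection count equals the product of degrees.
Intersection count = 18 * 20 = 360

360


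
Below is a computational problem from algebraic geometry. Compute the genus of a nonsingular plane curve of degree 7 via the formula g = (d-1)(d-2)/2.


Using the genus formula for smooth plane curves:
g = (d-1)(d-2)/2
g = (7-1)(7-2)/2
g = 6*5/2
g = 30/2 = 15

15


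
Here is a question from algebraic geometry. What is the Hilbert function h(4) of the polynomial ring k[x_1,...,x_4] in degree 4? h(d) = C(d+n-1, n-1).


The Hilbert function for the polynomial ring in 4 variables is:
h(d) = C(d+n-1, n-1)
h(4) = C(4+4-1, 4-1) = C(7, 3)
= 7! / (3! * 4!)
= 35

35


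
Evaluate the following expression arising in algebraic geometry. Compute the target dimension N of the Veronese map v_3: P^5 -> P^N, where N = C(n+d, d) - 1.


The Veronese embedding v_d: P^n -> P^N maps each point to all
degree-d monomials in n+1 homogeneous coordinates.
N = C(n+d, d) - 1
N = C(5+3, 3) - 1
N = C(8, 3) - 1
C(8, 3) = 56
N = 56 - 1 = 55

55


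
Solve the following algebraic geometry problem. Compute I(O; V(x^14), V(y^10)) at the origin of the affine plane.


The intersection multiplicity of V(x^a) and V(y^b) at the origin is:
I(O; V(x^14), V(y^10)) = dim_k(k[x,y]/(x^14, y^10))
A basis for k[x,y]/(x^14, y^10) is the set of monomials x^i * y^j
where 0 <= i < 14 and 0 <= j < 10.
The number of such monomials is 14 * 10 = 140

140


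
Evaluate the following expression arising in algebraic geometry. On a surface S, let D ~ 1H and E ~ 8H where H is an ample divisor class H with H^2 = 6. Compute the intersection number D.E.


Using bilinearity of the intersection pairing on a surface S:
(aH).(bH) = ab * (H.H)
We have H^2 = 6.
D.E = (1H).(8H) = 1*8*6
= 8*6
= 48

48


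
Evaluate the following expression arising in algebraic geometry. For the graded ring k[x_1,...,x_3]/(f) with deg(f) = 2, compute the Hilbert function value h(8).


For R = k[x_1,...,x_n]/(f) with f homogeneous of degree e:
The Hilbert series is (1 - t^e)/(1 - t)^n.
So h(d) = C(d+n-1, n-1) - C(d-e+n-1, n-1) for d >= e.
With n=3, e=2, d=8:
C(8+3-1, 3-1) = C(10, 2) = 45
C(8-2+3-1, 3-1) = C(8, 2) = 28
h(8) = 45 - 28 = 17

17


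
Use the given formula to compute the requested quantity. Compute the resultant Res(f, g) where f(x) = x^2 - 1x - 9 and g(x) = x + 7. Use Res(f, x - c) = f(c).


For Res(f, x - c), we evaluate f at x = c.
f(-7) = (-7)^2 - 1*(-7) - 9
= 49 + 7 - 9
= 56 - 9 = 47
Res(f, g) = 47

47


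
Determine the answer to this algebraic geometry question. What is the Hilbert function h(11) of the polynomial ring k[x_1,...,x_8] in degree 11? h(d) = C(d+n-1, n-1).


The Hilbert function for the polynomial ring in 8 variables is:
h(d) = C(d+n-1, n-1)
h(11) = C(11+8-1, 8-1) = C(18, 7)
= 18! / (7! * 11!)
= 31824

31824


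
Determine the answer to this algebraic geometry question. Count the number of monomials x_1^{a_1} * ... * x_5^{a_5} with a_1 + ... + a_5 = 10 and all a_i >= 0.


The number of degree-10 monomials in 5 variables is C(d+n-1, n-1).
= C(10+5-1, 5-1) = C(14, 4)
= 1001

1001


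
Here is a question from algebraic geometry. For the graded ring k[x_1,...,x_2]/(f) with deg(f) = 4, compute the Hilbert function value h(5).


For R = k[x_1,...,x_n]/(f) with f homogeneous of degree e:
The Hilbert series is (1 - t^e)/(1 - t)^n.
So h(d) = C(d+n-1, n-1) - C(d-e+n-1, n-1) for d >= e.
With n=2, e=4, d=5:
C(5+2-1, 2-1) = C(6, 1) = 6
C(5-4+2-1, 2-1) = C(2, 1) = 2
h(5) = 6 - 2 = 4

4


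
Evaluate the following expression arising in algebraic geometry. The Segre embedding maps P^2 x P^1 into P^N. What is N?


The Segre embedding maps P^m x P^n into P^N via
all products of coordinates from each factor.
N = (m+1)(n+1) - 1
N = (2+1)(1+1) - 1
N = 3*2 - 1
N = 6 - 1 = 5

5


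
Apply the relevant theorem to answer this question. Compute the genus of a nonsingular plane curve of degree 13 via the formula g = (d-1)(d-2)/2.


Using the genus formula for smooth plane curves:
g = (d-1)(d-2)/2
g = (13-1)(13-2)/2
g = 12*11/2
g = 132/2 = 66

66


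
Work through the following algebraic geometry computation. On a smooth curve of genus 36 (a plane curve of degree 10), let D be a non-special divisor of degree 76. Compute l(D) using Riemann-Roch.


First, compute the genus of a smooth plane curve of degree 10:
g = (d-1)(d-2)/2 = (10-1)(10-2)/2 = 36
For a non-special divisor D (i.e., h^1(D) = 0), Riemann-Roch gives:
l(D) = deg(D) - g + 1
Since deg(D) = 76 >= 2g - 1 = 71, D is non-special.
l(D) = 76 - 36 + 1 = 41

41


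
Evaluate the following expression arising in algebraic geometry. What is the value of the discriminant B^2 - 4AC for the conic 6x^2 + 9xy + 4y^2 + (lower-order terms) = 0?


The discriminant of a conic Ax^2 + Bxy + Cy^2 + ... = 0 is B^2 - 4AC.
B^2 = 9^2 = 81
4AC = 4*6*4 = 96
Discriminant = 81 - 96 = -15

-15


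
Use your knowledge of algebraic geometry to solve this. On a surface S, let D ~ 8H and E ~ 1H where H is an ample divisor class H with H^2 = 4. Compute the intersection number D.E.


Using bilinearity of the intersection pairing on a surface S:
(aH).(bH) = ab * (H.H)
We have H^2 = 4.
D.E = (8H).(1H) = 8*1*4
= 8*4
= 32

32


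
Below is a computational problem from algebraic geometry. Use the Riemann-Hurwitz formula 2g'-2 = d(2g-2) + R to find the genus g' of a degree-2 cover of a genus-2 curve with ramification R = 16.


Riemann-Hurwitz formula: 2g' - 2 = d(2g - 2) + R
Given: d = 2, g = 2, R = 16
2g' - 2 = 2*(2*2 - 2) + 16
2g' - 2 = 2*2 + 16
2g' - 2 = 4 + 16 = 20
2g' = 22
g' = 11

11


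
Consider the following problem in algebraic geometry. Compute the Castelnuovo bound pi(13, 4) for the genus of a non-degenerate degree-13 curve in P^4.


Castelnuovo's bound: write d - 1 = m(r-1) + epsilon with 0 <= epsilon < r-1.
d - 1 = 13 - 1 = 12
r - 1 = 4 - 1 = 3
12 = 4*3 + 0, so m = 4, epsilon = 0
pi(d, r) = m(m-1)(r-1)/2 + m*epsilon
= 4*3*3/2 + 4*0
= 36/2 + 0
= 18 + 0 = 18

18


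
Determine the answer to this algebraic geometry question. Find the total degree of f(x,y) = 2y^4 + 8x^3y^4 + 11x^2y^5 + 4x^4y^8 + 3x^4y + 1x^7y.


Examine each term for its total degree (sum of exponents).
  Term '2y^4' has total degree 0+4 = 4.
  Term '8x^3y^4' has total degree 3+4 = 7.
  Term '11x^2y^5' has total degree 2+5 = 7.
  Term '4x^4y^8' has total degree 4+8 = 12.
  Term '3x^4y' has total degree 4+1 = 5.
  Term '1x^7y' has total degree 7+1 = 8.
The maximum total degree among all terms is 12.

12


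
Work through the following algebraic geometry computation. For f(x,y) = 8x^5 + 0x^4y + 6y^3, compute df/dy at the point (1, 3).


df/dy = 0*x^4 + 3*6*y^2
At (1,3): 0*1^4 + 3*6*3^2
= 0 + 162
= 162

162


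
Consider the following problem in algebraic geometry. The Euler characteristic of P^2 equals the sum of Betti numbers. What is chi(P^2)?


The complex projective space P^2 has one cell in each even real dimension 0, 2, ..., 4.
The cohomology groups are H^{2k}(P^2) = Z for k = 0,...,2, and 0 otherwise.
Euler characteristic = sum of Betti numbers = 1 per even-dimensional cohomology group.
chi(P^2) = 2 + 1 = 3

3


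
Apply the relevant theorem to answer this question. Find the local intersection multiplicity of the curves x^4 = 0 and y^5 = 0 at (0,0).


The intersection multiplicity of V(x^a) and V(y^b) at the origin is:
I(O; V(x^4), V(y^5)) = dim_k(k[x,y]/(x^4, y^5))
A basis for k[x,y]/(x^4, y^5) is the set of monomials x^i * y^j
where 0 <= i < 4 and 0 <= j < 5.
The number of such monomials is 4 * 5 = 20

20


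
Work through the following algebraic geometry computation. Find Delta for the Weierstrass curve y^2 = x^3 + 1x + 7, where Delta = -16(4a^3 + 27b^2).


Compute each component:
4a^3 = 4*1^3 = 4*1 = 4
27b^2 = 27*7^2 = 27*49 = 1323
4a^3 + 27b^2 = 4 + 1323 = 1327
Delta = -16*1327 = -21232

-21232


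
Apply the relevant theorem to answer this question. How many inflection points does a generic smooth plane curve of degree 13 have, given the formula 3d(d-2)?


For a general smooth plane curve C of degree d, the inflection points are
the intersection of C with its Hessian curve, which has degree 3(d-2).
By Bezout, the total intersection number is d * 3(d-2) = 13 * 33 = 429.
For a general curve every flex is ordinary, so each contributes
multiplicity 1 to C·Hess(C), and the number of distinct inflection
points is 3d(d-2).
Inflection points = 3*13*(13-2) = 3*13*11 = 429

429


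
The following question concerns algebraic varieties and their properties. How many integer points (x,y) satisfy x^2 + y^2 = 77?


Systematically check integer values of x where x^2 <= 77.
For each valid x, check if 77 - x^2 is a perfect square.
Total integer solutions found: 0

0


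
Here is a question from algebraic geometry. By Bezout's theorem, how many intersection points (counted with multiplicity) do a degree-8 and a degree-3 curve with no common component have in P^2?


Bezout's theorem states the intersection count equals the product of degrees.
Intersection count = 8 * 3 = 24

24


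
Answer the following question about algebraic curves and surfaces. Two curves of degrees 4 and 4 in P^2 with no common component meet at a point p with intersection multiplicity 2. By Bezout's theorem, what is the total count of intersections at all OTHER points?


By Bezout's theorem, the total intersection number is d1 * d2.
Total = 4 * 4 = 16
Intersection multiplicity at p = 2
Remaining intersections = 16 - 2 = 14

14


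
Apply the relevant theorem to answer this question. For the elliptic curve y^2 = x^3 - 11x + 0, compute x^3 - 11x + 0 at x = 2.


Compute x^3 - 11x + 0 at x = 2:
x^3 = 2^3 = 8
(-11)*x = (-11)*2 = -22
Sum: 8 - 22 + 0 = -14

-14


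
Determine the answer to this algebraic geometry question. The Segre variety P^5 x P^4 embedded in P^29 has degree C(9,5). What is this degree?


The degree of the Segre variety P^5 x P^4 is C(m+n, m).
= C(9, 5)
= 126

126


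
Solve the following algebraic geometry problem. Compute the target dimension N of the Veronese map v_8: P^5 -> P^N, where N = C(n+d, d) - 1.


The Veronese embedding v_d: P^n -> P^N maps each point to all
degree-d monomials in n+1 homogeneous coordinates.
N = C(n+d, d) - 1
N = C(5+8, 8) - 1
N = C(13, 8) - 1
C(13, 8) = 1287
N = 1287 - 1 = 1286

1286


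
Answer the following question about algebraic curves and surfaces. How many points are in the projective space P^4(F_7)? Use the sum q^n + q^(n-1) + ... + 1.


P^4(F_7) has (q^(n+1) - 1)/(q - 1) points.
= 7^4 + 7^3 + 7^2 + 7^1 + 7^0
= 2401 + 343 + 49 + 7 + 1
= 2801

2801


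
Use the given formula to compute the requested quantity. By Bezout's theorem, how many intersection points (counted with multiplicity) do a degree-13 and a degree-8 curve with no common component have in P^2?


Bezout's theorem states the intersection count equals the product of degrees.
Intersection count = 13 * 8 = 104

104


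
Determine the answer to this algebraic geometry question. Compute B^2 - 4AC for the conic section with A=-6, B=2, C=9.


The discriminant of a conic Ax^2 + Bxy + Cy^2 + ... = 0 is B^2 - 4AC.
B^2 = 2^2 = 4
4AC = 4*(-6)*9 = -216
Discriminant = 4 + 216 = 220

220


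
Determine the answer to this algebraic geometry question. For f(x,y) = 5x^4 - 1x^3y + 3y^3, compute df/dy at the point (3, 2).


df/dy = (-1)*x^3 + 3*3*y^2
At (3,2): (-1)*3^3 + 3*3*2^2
= -27 + 36
= 9

9


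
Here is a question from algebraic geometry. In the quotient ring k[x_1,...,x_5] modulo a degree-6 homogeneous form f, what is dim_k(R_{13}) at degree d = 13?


For R = k[x_1,...,x_n]/(f) with f homogeneous of degree e:
The Hilbert series is (1 - t^e)/(1 - t)^n.
So h(d) = C(d+n-1, n-1) - C(d-e+n-1, n-1) for d >= e.
With n=5, e=6, d=13:
C(13+5-1, 5-1) = C(17, 4) = 2380
C(13-6+5-1, 5-1) = C(11, 4) = 330
h(13) = 2380 - 330 = 2050

2050


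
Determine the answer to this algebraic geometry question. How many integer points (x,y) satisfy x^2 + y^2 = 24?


Systematically check integer values of x where x^2 <= 24.
For each valid x, check if 24 - x^2 is a perfect square.
Total integer solutions found: 0

0


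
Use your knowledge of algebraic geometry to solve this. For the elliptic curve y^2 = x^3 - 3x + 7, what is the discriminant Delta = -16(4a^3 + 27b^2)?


Compute each component:
4a^3 = 4*(-3)^3 = 4*(-27) = -108
27b^2 = 27*7^2 = 27*49 = 1323
4a^3 + 27b^2 = -108 + 1323 = 1215
Delta = -16*1215 = -19440

-19440


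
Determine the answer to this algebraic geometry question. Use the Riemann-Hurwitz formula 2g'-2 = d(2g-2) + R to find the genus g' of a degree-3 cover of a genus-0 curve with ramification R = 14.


Riemann-Hurwitz formula: 2g' - 2 = d(2g - 2) + R
Given: d = 3, g = 0, R = 14
2g' - 2 = 3*(2*0 - 2) + 14
2g' - 2 = 3*(-2) + 14
2g' - 2 = -6 + 14 = 8
2g' = 10
g' = 5

5


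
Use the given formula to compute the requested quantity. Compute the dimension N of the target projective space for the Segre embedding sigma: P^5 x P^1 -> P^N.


The Segre embedding maps P^m x P^n into P^N via
all products of coordinates from each factor.
N = (m+1)(n+1) - 1
N = (5+1)(1+1) - 1
N = 6*2 - 1
N = 12 - 1 = 11

11


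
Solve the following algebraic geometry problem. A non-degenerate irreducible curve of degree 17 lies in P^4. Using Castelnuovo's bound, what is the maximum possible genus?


Castelnuovo's bound: write d - 1 = m(r-1) + epsilon with 0 <= epsilon < r-1.
d - 1 = 17 - 1 = 16
r - 1 = 4 - 1 = 3
16 = 5*3 + 1, so m = 5, epsilon = 1
pi(d, r) = m(m-1)(r-1)/2 + m*epsilon
= 5*4*3/2 + 5*1
= 60/2 + 5
= 30 + 5 = 35

35


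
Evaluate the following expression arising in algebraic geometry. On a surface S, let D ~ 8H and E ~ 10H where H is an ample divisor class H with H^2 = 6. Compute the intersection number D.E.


Using bilinearity of the intersection pairing on a surface S:
(aH).(bH) = ab * (H.H)
We have H^2 = 6.
D.E = (8H).(10H) = 8*10*6
= 80*6
= 480

480


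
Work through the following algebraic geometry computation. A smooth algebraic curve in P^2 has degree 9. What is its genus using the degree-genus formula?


Using the genus formula for smooth plane curves:
g = (d-1)(d-2)/2
g = (9-1)(9-2)/2
g = 8*7/2
g = 56/2 = 28

28


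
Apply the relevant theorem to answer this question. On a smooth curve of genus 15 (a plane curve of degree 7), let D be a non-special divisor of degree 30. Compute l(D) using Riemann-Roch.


First, compute the genus of a smooth plane curve of degree 7:
g = (d-1)(d-2)/2 = (7-1)(7-2)/2 = 15
For a non-special divisor D (i.e., h^1(D) = 0), Riemann-Roch gives:
l(D) = deg(D) - g + 1
Since deg(D) = 30 >= 2g - 1 = 29, D is non-special.
l(D) = 30 - 15 + 1 = 16

16


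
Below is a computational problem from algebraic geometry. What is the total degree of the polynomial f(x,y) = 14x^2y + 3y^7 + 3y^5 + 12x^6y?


Examine each term for its total degree (sum of exponents).
  Term '14x^2y' has total degree 2+1 = 3.
  Term '3y^7' has total degree 0+7 = 7.
  Term '3y^5' has total degree 0+5 = 5.
  Term '12x^6y' has total degree 6+1 = 7.
The maximum total degree among all terms is 7.

7


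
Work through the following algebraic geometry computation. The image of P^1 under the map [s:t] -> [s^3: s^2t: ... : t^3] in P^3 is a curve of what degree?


The rational normal curve in P^3 is the image of P^1 under the 3-uple Veronese.
A general hyperplane in P^3 pulls back to a degree-3 form on P^1, which has 3 zeros,
so the curve meets a general hyperplane in 3 points. Degree = 3.

3


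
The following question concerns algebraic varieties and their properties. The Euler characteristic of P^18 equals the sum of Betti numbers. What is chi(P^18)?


The complex projective space P^18 has one cell in each even real dimension 0, 2, ..., 36.
The cohomology groups are H^{2k}(P^18) = Z for k = 0,...,18, and 0 otherwise.
Euler characteristic = sum of Betti numbers = 1 per even-dimensional cohomology group.
chi(P^18) = 18 + 1 = 19

19


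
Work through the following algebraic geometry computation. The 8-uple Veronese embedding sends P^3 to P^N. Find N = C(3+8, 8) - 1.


The Veronese embedding v_d: P^n -> P^N maps each point to all
degree-d monomials in n+1 homogeneous coordinates.
N = C(n+d, d) - 1
N = C(3+8, 8) - 1
N = C(11, 8) - 1
C(11, 8) = 165
N = 165 - 1 = 164

164


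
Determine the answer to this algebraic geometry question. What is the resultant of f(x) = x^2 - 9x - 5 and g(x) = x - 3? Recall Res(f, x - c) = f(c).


For Res(f, x - c), we evaluate f at x = c.
f(3) = 3^2 - 9*3 - 5
= 9 - 27 - 5
= -18 - 5 = -23
Res(f, g) = -23

-23


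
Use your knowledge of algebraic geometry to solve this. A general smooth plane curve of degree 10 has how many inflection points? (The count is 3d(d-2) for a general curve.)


For a general smooth plane curve C of degree d, the inflection points are
the intersection of C with its Hessian curve, which has degree 3(d-2).
By Bezout, the total intersection number is d * 3(d-2) = 10 * 24 = 240.
For a general curve every flex is ordinary, so each contributes
multiplicity 1 to C·Hess(C), and the number of distinct inflection
points is 3d(d-2).
Inflection points = 3*10*(10-2) = 3*10*8 = 240

240


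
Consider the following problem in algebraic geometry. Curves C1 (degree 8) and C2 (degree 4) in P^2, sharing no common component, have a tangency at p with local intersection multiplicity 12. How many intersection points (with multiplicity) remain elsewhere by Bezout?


By Bezout's theorem, the total intersection number is d1 * d2.
Total = 8 * 4 = 32
Intersection multiplicity at p = 12
Remaining intersections = 32 - 12 = 20

20


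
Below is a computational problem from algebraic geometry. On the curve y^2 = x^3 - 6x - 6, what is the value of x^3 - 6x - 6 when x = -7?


Compute x^3 - 6x - 6 at x = -7:
x^3 = (-7)^3 = -343
(-6)*x = (-6)*(-7) = 42
Sum: -343 + 42 - 6 = -307

-307


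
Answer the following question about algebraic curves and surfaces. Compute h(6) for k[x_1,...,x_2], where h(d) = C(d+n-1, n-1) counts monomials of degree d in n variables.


The Hilbert function for the polynomial ring in 2 variables is:
h(d) = C(d+n-1, n-1)
h(6) = C(6+2-1, 2-1) = C(7, 1)
= 7! / (1! * 6!)
= 7

7


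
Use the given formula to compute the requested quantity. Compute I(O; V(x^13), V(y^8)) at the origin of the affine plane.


The intersection multiplicity of V(x^a) and V(y^b) at the origin is:
I(O; V(x^13), V(y^8)) = dim_k(k[x,y]/(x^13, y^8))
A basis for k[x,y]/(x^13, y^8) is the set of monomials x^i * y^j
where 0 <= i < 13 and 0 <= j < 8.
The number of such monomials is 13 * 8 = 104

104


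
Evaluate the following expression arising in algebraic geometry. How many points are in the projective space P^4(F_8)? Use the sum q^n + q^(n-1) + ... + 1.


P^4(F_8) has (q^(n+1) - 1)/(q - 1) points.
= 8^4 + 8^3 + 8^2 + 8^1 + 8^0
= 4096 + 512 + 64 + 8 + 1
= 4681

4681


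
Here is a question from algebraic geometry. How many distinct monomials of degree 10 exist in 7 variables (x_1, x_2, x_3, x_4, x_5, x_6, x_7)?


The number of degree-10 monomials in 7 variables is C(d+n-1, n-1).
= C(10+7-1, 7-1) = C(16, 6)
= 8008

8008


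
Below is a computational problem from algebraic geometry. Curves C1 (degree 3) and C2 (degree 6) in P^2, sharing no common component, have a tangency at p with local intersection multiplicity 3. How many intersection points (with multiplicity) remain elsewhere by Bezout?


By Bezout's theorem, the total intersection number is d1 * d2.
Total = 3 * 6 = 18
Intersection multiplicity at p = 3
Remaining intersections = 18 - 3 = 15

15


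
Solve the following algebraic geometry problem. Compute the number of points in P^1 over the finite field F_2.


P^1(F_2) has (q^(n+1) - 1)/(q - 1) points.
= 2^1 + 2^0
= 2 + 1
= 3

3


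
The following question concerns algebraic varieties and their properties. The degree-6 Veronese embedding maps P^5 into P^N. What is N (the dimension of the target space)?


The Veronese embedding v_d: P^n -> P^N maps each point to all
degree-d monomials in n+1 homogeneous coordinates.
N = C(n+d, d) - 1
N = C(5+6, 6) - 1
N = C(11, 6) - 1
C(11, 6) = 462
N = 462 - 1 = 461

461


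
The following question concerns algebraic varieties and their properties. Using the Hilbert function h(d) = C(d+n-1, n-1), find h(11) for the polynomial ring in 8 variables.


The Hilbert function for the polynomial ring in 8 variables is:
h(d) = C(d+n-1, n-1)
h(11) = C(11+8-1, 8-1) = C(18, 7)
= 18! / (7! * 11!)
= 31824

31824


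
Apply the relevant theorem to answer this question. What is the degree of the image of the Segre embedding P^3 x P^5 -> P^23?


The degree of the Segre variety P^3 x P^5 is C(m+n, m).
= C(8, 3)
= 56

56


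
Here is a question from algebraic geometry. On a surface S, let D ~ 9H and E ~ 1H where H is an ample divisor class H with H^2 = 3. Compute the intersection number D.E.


Using bilinearity of the intersection pairing on a surface S:
(aH).(bH) = ab * (H.H)
We have H^2 = 3.
D.E = (9H).(1H) = 9*1*3
= 9*3
= 27

27


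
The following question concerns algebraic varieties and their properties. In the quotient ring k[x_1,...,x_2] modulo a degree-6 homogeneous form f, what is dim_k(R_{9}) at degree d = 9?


For R = k[x_1,...,x_n]/(f) with f homogeneous of degree e:
The Hilbert series is (1 - t^e)/(1 - t)^n.
So h(d) = C(d+n-1, n-1) - C(d-e+n-1, n-1) for d >= e.
With n=2, e=6, d=9:
C(9+2-1, 2-1) = C(10, 1) = 10
C(9-6+2-1, 2-1) = C(4, 1) = 4
h(9) = 10 - 4 = 6

6


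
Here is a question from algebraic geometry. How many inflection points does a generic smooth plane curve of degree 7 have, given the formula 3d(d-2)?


For a general smooth plane curve C of degree d, the inflection points are
the intersection of C with its Hessian curve, which has degree 3(d-2).
By Bezout, the total intersection number is d * 3(d-2) = 7 * 15 = 105.
For a general curve every flex is ordinary, so each contributes
multiplicity 1 to C·Hess(C), and the number of distinct inflection
points is 3d(d-2).
Inflection points = 3*7*(7-2) = 3*7*5 = 105

105


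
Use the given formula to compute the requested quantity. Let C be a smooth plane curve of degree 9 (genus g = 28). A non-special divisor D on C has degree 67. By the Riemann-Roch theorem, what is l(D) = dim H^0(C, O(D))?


First, compute the genus of a smooth plane curve of degree 9:
g = (d-1)(d-2)/2 = (9-1)(9-2)/2 = 28
For a non-special divisor D (i.e., h^1(D) = 0), Riemann-Roch gives:
l(D) = deg(D) - g + 1
Since deg(D) = 67 >= 2g - 1 = 55, D is non-special.
l(D) = 67 - 28 + 1 = 40

40


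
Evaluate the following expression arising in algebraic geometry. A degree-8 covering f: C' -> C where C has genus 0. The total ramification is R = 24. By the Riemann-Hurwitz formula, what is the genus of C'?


Riemann-Hurwitz formula: 2g' - 2 = d(2g - 2) + R
Given: d = 8, g = 0, R = 24
2g' - 2 = 8*(2*0 - 2) + 24
2g' - 2 = 8*(-2) + 24
2g' - 2 = -16 + 24 = 8
2g' = 10
g' = 5

5


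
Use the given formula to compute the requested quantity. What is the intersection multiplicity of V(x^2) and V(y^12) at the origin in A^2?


The intersection multiplicity of V(x^a) and V(y^b) at the origin is:
I(O; V(x^2), V(y^12)) = dim_k(k[x,y]/(x^2, y^12))
A basis for k[x,y]/(x^2, y^12) is the set of monomials x^i * y^j
where 0 <= i < 2 and 0 <= j < 12.
The number of such monomials is 2 * 12 = 24

24


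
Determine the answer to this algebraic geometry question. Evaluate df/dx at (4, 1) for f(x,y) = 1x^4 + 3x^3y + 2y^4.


df/dx = 4*1*x^3 + 3*3*x^2*y
At (4,1): 4*1*4^3 + 3*3*4^2*1
= 256 + 144
= 400

400


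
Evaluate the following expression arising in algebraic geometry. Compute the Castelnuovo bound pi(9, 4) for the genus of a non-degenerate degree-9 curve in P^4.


Castelnuovo's bound: write d - 1 = m(r-1) + epsilon with 0 <= epsilon < r-1.
d - 1 = 9 - 1 = 8
r - 1 = 4 - 1 = 3
8 = 2*3 + 2, so m = 2, epsilon = 2
pi(d, r) = m(m-1)(r-1)/2 + m*epsilon
= 2*1*3/2 + 2*2
= 6/2 + 4
= 3 + 4 = 7

7


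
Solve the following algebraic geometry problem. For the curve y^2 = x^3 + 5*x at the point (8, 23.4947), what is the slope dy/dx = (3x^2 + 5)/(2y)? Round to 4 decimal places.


Using implicit differentiation of y^2 = x^3 + 5*x:
2y * dy/dx = 3x^2 + 5
dy/dx = (3x^2 + 5)/(2y)
Numerator: 3*8^2 + 5 = 197
Denominator: 2*23.4947 = 46.9894
dy/dx = 197/46.9894 = 4.1924

4.1924


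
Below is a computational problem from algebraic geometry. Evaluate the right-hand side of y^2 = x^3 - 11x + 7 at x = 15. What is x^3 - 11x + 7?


Compute x^3 - 11x + 7 at x = 15:
x^3 = 15^3 = 3375
(-11)*x = (-11)*15 = -165
Sum: 3375 - 165 + 7 = 3217

3217


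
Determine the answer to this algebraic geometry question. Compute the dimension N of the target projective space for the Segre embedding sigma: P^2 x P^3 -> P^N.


The Segre embedding maps P^m x P^n into P^N via
all products of coordinates from each factor.
N = (m+1)(n+1) - 1
N = (2+1)(3+1) - 1
N = 3*4 - 1
N = 12 - 1 = 11

11


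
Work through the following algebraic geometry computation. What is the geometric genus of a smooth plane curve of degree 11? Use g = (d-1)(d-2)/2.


Using the genus formula for smooth plane curves:
g = (d-1)(d-2)/2
g = (11-1)(11-2)/2
g = 10*9/2
g = 90/2 = 45

45


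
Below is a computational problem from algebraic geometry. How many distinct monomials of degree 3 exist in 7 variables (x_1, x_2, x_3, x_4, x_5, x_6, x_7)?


The number of degree-3 monomials in 7 variables is C(d+n-1, n-1).
= C(3+7-1, 7-1) = C(9, 6)
= 84

84


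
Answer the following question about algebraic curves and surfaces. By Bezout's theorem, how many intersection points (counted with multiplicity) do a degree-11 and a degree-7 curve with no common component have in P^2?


Bezout's theorem states the intersection count equals the product of degrees.
Intersection count = 11 * 7 = 77

77


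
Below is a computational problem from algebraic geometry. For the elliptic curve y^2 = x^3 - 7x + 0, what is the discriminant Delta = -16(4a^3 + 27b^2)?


Compute each component:
4a^3 = 4*(-7)^3 = 4*(-343) = -1372
27b^2 = 27*0^2 = 27*0 = 0
4a^3 + 27b^2 = -1372 + 0 = -1372
Delta = -16*(-1372) = 21952

21952


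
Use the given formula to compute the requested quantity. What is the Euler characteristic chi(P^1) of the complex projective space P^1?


The complex projective space P^1 has one cell in each even real dimension 0, 2, ..., 2.
The cohomology groups are H^{2k}(P^1) = Z for k = 0,...,1, and 0 otherwise.
Euler characteristic = sum of Betti numbers = 1 per even-dimensional cohomology group.
chi(P^1) = 1 + 1 = 2

2


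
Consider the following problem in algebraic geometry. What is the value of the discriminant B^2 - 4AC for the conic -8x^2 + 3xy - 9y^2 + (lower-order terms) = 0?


The discriminant of a conic Ax^2 + Bxy + Cy^2 + ... = 0 is B^2 - 4AC.
B^2 = 3^2 = 9
4AC = 4*(-8)*(-9) = 288
Discriminant = 9 - 288 = -279

-279


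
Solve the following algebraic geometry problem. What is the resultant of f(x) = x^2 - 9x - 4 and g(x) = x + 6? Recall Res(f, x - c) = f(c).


For Res(f, x - c), we evaluate f at x = c.
f(-6) = (-6)^2 - 9*(-6) - 4
= 36 + 54 - 4
= 90 - 4 = 86
Res(f, g) = 86

86


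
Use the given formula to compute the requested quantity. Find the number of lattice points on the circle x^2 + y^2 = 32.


Systematically check integer values of x where x^2 <= 32.
For each valid x, check if 32 - x^2 is a perfect square.
x=4: 32 - 16 = 16, sqrt = 4 (valid)
Total integer solutions found: 4

4


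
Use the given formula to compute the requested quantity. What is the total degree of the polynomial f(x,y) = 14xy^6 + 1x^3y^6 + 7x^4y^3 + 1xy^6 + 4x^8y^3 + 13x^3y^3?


Examine each term for its total degree (sum of exponents).
  Term '14xy^6' has total degree 1+6 = 7.
  Term '1x^3y^6' has total degree 3+6 = 9.
  Term '7x^4y^3' has total degree 4+3 = 7.
  Term '1xy^6' has total degree 1+6 = 7.
  Term '4x^8y^3' has total degree 8+3 = 11.
  Term '13x^3y^3' has total degree 3+3 = 6.
The maximum total degree among all terms is 11.

11


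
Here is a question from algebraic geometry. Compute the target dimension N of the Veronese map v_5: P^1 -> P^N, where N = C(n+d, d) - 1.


The Veronese embedding v_d: P^n -> P^N maps each point to all
degree-d monomials in n+1 homogeneous coordinates.
N = C(n+d, d) - 1
N = C(1+5, 5) - 1
N = C(6, 5) - 1
C(6, 5) = 6
N = 6 - 1 = 5

5
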